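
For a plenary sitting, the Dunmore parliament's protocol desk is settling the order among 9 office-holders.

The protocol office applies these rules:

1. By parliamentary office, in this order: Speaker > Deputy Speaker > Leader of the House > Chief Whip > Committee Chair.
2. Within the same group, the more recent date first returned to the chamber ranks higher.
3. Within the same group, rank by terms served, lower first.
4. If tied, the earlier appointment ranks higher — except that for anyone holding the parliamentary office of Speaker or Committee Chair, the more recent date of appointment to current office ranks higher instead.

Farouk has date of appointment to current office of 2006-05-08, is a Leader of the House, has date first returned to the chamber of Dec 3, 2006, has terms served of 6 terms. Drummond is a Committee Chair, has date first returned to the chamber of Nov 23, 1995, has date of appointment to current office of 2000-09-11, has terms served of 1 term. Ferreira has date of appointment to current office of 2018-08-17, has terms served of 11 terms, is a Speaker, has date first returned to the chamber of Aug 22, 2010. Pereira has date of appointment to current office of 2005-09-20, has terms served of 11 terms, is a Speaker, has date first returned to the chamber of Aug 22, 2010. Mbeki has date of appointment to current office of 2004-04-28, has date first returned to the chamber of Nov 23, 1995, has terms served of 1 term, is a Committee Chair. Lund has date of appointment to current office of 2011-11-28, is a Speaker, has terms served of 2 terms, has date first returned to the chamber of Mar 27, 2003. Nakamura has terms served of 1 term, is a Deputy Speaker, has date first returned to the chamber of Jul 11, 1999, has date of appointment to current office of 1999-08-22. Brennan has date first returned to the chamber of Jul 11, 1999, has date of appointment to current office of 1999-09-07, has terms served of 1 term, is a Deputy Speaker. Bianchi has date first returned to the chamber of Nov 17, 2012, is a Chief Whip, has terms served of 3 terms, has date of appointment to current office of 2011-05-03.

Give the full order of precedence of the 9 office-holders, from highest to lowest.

By parliamentary office: Ferreira, Pereira and Lund (Speaker); then Nakamura and Brennan (Deputy Speaker); then Farouk (Leader of the House); then Bianchi (Chief Whip); then Mbeki and Drummond (Committee Chair).
Among Ferreira, Pereira and Lund, by date first returned to the chamber (later first): Ferreira and Pereira (Aug 22, 2010) before Lund (Mar 27, 2003).
Ferreira and Pereira both have terms served 11 terms, so the next rule applies.
Among Ferreira and Pereira, by date of appointment to current office (later first) (reversed rule for this group): Ferreira (2018-08-17) before Pereira (2005-09-20).
Nakamura and Brennan both have date first returned to the chamber Jul 11, 1999, so the next rule applies.
Nakamura and Brennan both have terms served 1 term, so the next rule applies.
Among Nakamura and Brennan, by date of appointment to current office (earlier first): Nakamura (1999-08-22) before Brennan (1999-09-07).
Mbeki and Drummond both have date first returned to the chamber Nov 23, 1995, so the next rule applies.
Mbeki and Drummond both have terms served 1 term, so the next rule applies.
Among Mbeki and Drummond, by date of appointment to current office (later first) (reversed rule for this group): Mbeki (2004-04-28) before Drummond (2000-09-11).
Full order: Ferreira, Pereira, Lund, Nakamura, Brennan, Farouk, Bianchi, Mbeki, Drummond.

Ferreira, Pereira, Lund, Nakamura, Brennan, Farouk, Bianchi, Mbeki, Drummond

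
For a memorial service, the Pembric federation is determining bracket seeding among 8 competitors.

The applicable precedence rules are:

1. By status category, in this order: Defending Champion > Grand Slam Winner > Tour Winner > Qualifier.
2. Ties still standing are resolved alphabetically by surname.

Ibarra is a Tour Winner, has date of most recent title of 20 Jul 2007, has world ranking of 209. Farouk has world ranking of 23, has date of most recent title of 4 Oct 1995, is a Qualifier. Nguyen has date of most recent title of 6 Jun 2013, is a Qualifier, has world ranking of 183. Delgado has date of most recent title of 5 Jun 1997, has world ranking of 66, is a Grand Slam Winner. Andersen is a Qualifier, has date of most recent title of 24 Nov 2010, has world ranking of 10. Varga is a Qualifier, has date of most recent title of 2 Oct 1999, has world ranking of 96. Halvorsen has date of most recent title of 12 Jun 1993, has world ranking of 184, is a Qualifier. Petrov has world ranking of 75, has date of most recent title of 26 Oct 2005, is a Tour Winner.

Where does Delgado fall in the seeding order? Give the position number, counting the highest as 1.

1

By status category: Delgado (Grand Slam Winner); then Ibarra and Petrov (Tour Winner); then Andersen, Farouk, Halvorsen, Nguyen and Varga (Qualifier).
Among Ibarra and Petrov, alphabetically by surname: Ibarra before Petrov.
Among Andersen, Farouk, Halvorsen, Nguyen and Varga, alphabetically by surname: Andersen before Farouk before Halvorsen before Nguyen before Varga.
Order: Delgado, Ibarra, Petrov, Andersen, Farouk, Halvorsen, Nguyen, Varga. So position 1.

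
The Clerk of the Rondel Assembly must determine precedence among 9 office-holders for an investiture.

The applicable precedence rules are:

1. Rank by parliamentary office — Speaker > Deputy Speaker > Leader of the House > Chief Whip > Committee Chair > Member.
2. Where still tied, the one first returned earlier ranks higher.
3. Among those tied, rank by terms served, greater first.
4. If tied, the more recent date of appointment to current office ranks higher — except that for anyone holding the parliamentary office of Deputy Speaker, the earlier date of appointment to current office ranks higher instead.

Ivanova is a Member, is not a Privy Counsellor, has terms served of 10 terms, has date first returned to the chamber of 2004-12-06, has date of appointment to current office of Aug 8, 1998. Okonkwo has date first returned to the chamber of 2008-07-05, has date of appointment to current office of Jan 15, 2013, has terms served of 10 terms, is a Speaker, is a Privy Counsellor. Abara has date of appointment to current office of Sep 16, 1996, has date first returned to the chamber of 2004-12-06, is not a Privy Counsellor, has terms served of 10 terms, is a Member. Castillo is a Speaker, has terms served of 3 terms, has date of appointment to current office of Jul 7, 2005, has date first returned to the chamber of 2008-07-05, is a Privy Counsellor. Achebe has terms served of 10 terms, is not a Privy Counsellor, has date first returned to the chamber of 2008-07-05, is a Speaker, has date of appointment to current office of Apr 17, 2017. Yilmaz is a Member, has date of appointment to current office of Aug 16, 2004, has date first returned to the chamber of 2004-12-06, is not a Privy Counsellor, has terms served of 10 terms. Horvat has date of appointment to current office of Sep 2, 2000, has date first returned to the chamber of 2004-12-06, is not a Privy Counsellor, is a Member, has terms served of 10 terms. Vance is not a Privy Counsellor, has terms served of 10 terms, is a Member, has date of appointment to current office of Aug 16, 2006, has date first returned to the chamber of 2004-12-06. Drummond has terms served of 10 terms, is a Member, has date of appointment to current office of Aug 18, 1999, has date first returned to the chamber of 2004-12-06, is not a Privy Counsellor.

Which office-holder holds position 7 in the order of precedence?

Drummond

By parliamentary office: Achebe, Okonkwo and Castillo (Speaker); then Vance, Yilmaz, Horvat, Drummond, Ivanova and Abara (Member).
Achebe, Okonkwo and Castillo all have date first returned to the chamber 2008-07-05, so the next rule applies.
Among Achebe, Okonkwo and Castillo, by terms served (higher first): Achebe and Okonkwo (10 terms) before Castillo (3 terms).
Among Achebe and Okonkwo, by date of appointment to current office (later first): Achebe (Apr 17, 2017) before Okonkwo (Jan 15, 2013).
Vance, Yilmaz, Horvat, Drummond, Ivanova and Abara all have date first returned to the chamber 2004-12-06, so the next rule applies.
Vance, Yilmaz, Horvat, Drummond, Ivanova and Abara all have terms served 10 terms, so the next rule applies.
Among Vance, Yilmaz, Horvat, Drummond, Ivanova and Abara, by date of appointment to current office (later first): Vance (Aug 16, 2006) before Yilmaz (Aug 16, 2004) before Horvat (Sep 2, 2000) before Drummond (Aug 18, 1999) before Ivanova (Aug 8, 1998) before Abara (Sep 16, 1996).
Order: Achebe, Okonkwo, Castillo, Vance, Yilmaz, Horvat, Drummond, Ivanova, Abara.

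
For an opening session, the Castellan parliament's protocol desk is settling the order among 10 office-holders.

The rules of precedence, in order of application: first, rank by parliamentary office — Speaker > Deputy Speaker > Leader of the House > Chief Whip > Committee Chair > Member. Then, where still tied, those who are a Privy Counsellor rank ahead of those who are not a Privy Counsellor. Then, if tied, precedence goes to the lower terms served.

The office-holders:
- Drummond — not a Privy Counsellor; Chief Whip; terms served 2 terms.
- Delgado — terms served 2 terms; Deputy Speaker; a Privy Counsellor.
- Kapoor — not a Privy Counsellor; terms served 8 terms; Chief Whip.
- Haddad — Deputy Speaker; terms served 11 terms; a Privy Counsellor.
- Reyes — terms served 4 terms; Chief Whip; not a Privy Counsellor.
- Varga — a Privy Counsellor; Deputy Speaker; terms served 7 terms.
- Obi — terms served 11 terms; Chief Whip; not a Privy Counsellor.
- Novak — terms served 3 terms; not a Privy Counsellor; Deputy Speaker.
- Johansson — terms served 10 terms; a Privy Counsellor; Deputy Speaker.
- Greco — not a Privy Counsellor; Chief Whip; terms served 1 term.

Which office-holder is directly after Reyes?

By parliamentary office: Delgado, Varga, Johansson, Haddad and Novak (Deputy Speaker); then Greco, Drummond, Reyes, Kapoor and Obi (Chief Whip).
Among Delgado, Varga, Johansson, Haddad and Novak, a Privy Counsellor before not a Privy Counsellor: Delgado, Varga, Johansson and Haddad (a Privy Counsellor) before Novak (not a Privy Counsellor).
Among Delgado, Varga, Johansson and Haddad, by terms served (lower first): Delgado (2 terms) before Varga (7 terms) before Johansson (10 terms) before Haddad (11 terms).
Greco, Drummond, Reyes, Kapoor and Obi are each not a Privy Counsellor, so the next rule applies.
Among Greco, Drummond, Reyes, Kapoor and Obi, by terms served (lower first): Greco (1 term) before Drummond (2 terms) before Reyes (4 terms) before Kapoor (8 terms) before Obi (11 terms).
Order: Delgado, Varga, Johansson, Haddad, Novak, Greco, Drummond, Reyes, Kapoor, Obi.

Kapoor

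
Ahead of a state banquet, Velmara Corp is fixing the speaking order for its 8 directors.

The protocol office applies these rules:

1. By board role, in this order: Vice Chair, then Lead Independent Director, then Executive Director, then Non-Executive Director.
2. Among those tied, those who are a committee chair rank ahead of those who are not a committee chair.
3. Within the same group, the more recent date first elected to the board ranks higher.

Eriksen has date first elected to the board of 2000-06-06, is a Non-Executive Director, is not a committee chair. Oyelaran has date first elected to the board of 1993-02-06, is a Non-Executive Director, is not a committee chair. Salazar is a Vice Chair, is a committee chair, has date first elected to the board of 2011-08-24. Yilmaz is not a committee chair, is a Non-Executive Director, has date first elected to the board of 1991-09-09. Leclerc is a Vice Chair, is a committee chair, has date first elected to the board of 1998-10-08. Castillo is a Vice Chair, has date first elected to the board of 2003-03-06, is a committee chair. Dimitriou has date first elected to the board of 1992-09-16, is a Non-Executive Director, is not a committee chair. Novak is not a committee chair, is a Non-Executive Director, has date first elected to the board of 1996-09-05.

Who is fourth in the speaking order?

By board role: Salazar, Castillo and Leclerc (Vice Chair); then Eriksen, Novak, Oyelaran, Dimitriou and Yilmaz (Non-Executive Director).
Salazar, Castillo and Leclerc are each a committee chair, so the next rule applies.
Among Salazar, Castillo and Leclerc, by date first elected to the board (later first): Salazar (2011-08-24) before Castillo (2003-03-06) before Leclerc (1998-10-08).
Eriksen, Novak, Oyelaran, Dimitriou and Yilmaz are each not a committee chair, so the next rule applies.
Among Eriksen, Novak, Oyelaran, Dimitriou and Yilmaz, by date first elected to the board (later first): Eriksen (2000-06-06) before Novak (1996-09-05) before Oyelaran (1993-02-06) before Dimitriou (1992-09-16) before Yilmaz (1991-09-09).
Order: Salazar, Castillo, Leclerc, Eriksen, Novak, Oyelaran, Dimitriou, Yilmaz.

Eriksen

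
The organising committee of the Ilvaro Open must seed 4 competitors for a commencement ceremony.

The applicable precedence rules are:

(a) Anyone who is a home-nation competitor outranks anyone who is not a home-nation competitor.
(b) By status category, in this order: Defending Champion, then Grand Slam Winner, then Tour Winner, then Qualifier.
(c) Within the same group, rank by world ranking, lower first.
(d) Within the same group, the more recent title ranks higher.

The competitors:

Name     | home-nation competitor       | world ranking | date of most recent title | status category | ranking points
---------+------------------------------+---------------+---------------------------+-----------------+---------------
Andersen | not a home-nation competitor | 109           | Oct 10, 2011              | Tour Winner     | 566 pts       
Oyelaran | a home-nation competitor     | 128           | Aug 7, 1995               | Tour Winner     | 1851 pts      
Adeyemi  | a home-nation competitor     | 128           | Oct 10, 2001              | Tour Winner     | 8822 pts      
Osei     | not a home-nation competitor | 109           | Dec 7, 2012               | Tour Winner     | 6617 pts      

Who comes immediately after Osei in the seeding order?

By the first rule: Adeyemi and Oyelaran (both a home-nation competitor); then Osei and Andersen (both not a home-nation competitor).
Adeyemi and Oyelaran are each Tour Winner, so the next rule applies.
Adeyemi and Oyelaran both have world ranking 128, so the next rule applies.
Among Adeyemi and Oyelaran, by date of most recent title (later first): Adeyemi (Oct 10, 2001) before Oyelaran (Aug 7, 1995).
Osei and Andersen are each Tour Winner, so the next rule applies.
Osei and Andersen both have world ranking 109, so the next rule applies.
Among Osei and Andersen, by date of most recent title (later first): Osei (Dec 7, 2012) before Andersen (Oct 10, 2011).
Order: Adeyemi, Oyelaran, Osei, Andersen.

Andersen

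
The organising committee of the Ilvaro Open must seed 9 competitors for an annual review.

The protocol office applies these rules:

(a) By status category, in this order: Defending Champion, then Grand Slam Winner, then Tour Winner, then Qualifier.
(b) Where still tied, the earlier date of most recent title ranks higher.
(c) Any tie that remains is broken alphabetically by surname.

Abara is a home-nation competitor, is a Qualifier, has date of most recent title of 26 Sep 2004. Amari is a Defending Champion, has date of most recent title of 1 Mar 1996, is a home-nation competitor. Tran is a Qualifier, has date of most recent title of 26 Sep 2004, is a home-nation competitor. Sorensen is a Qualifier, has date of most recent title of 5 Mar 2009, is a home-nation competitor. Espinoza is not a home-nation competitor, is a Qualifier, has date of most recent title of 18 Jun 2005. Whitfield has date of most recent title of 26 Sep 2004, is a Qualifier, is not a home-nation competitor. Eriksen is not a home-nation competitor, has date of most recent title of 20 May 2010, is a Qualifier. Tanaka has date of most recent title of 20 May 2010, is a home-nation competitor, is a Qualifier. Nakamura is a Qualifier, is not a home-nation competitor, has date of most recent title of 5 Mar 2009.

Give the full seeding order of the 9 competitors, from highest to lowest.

By status category: Amari (Defending Champion); then Abara, Tran, Whitfield, Espinoza, Nakamura, Sorensen, Eriksen and Tanaka (Qualifier).
Among Abara, Tran, Whitfield, Espinoza, Nakamura, Sorensen, Eriksen and Tanaka, by date of most recent title (earlier first): Abara, Tran and Whitfield (26 Sep 2004) before Espinoza (18 Jun 2005) before Nakamura and Sorensen (5 Mar 2009) before Eriksen and Tanaka (20 May 2010).
Among Abara, Tran and Whitfield, alphabetically by surname: Abara before Tran before Whitfield.
Among Nakamura and Sorensen, alphabetically by surname: Nakamura before Sorensen.
Among Eriksen and Tanaka, alphabetically by surname: Eriksen before Tanaka.
Full order: Amari, Abara, Tran, Whitfield, Espinoza, Nakamura, Sorensen, Eriksen, Tanaka.

Amari, Abara, Tran, Whitfield, Espinoza, Nakamura, Sorensen, Eriksen, Tanaka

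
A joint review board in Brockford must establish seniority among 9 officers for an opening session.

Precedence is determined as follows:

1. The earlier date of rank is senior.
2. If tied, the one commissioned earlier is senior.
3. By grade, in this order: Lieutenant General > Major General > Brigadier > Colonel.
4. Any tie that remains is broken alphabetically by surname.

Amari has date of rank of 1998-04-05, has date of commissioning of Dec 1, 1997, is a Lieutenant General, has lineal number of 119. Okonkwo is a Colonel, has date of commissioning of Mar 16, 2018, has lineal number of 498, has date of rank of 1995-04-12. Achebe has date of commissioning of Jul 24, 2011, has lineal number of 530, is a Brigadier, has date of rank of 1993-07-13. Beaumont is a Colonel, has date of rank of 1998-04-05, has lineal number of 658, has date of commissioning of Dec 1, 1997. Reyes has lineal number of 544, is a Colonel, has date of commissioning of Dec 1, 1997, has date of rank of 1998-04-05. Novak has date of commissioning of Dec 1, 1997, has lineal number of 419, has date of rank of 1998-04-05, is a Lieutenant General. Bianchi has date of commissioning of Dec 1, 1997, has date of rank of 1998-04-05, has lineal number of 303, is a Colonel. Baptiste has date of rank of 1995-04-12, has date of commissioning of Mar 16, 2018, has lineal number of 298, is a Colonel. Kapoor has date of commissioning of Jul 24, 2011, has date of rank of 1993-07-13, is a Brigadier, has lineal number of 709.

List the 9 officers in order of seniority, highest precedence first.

By date of rank (earlier first): Achebe and Kapoor (both 1993-07-13); then Baptiste and Okonkwo (both 1995-04-12); then Amari, Novak, Beaumont, Bianchi and Reyes (each 1998-04-05).
Achebe and Kapoor both have date of commissioning Jul 24, 2011, so the next rule applies.
Achebe and Kapoor are each Brigadier, so the next rule applies.
Among Achebe and Kapoor, alphabetically by surname: Achebe before Kapoor.
Baptiste and Okonkwo both have date of commissioning Mar 16, 2018, so the next rule applies.
Baptiste and Okonkwo are each Colonel, so the next rule applies.
Among Baptiste and Okonkwo, alphabetically by surname: Baptiste before Okonkwo.
Amari, Novak, Beaumont, Bianchi and Reyes all have date of commissioning Dec 1, 1997, so the next rule applies.
Among Amari, Novak, Beaumont, Bianchi and Reyes, by grade: Amari and Novak (Lieutenant General) before Beaumont, Bianchi and Reyes (Colonel).
Among Amari and Novak, alphabetically by surname: Amari before Novak.
Among Beaumont, Bianchi and Reyes, alphabetically by surname: Beaumont before Bianchi before Reyes.
Full order: Achebe, Kapoor, Baptiste, Okonkwo, Amari, Novak, Beaumont, Bianchi, Reyes.

Achebe, Kapoor, Baptiste, Okonkwo, Amari, Novak, Beaumont, Bianchi, Reyes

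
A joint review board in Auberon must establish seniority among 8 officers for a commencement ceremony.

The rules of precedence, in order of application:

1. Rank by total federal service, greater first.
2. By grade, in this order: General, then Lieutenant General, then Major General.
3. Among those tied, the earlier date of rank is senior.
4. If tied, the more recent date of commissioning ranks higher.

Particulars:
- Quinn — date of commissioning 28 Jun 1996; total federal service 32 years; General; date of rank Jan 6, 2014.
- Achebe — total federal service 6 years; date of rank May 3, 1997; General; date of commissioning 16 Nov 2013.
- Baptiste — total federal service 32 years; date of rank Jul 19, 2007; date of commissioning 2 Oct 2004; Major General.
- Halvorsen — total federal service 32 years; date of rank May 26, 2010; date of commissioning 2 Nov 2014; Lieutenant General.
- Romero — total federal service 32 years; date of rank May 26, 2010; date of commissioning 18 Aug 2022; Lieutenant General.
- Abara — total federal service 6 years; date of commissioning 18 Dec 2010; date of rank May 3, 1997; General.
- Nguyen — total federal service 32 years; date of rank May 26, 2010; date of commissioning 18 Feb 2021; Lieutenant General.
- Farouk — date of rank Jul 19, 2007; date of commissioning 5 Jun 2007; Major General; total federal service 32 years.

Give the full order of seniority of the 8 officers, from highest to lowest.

Quinn, Romero, Nguyen, Halvorsen, Farouk, Baptiste, Achebe, Abara

By total federal service (higher first): Quinn, Romero, Nguyen, Halvorsen, Farouk and Baptiste (each 32 years); then Achebe and Abara (both 6 years).
Among Quinn, Romero, Nguyen, Halvorsen, Farouk and Baptiste, by grade: Quinn (General) before Romero, Nguyen and Halvorsen (Lieutenant General) before Farouk and Baptiste (Major General).
Romero, Nguyen and Halvorsen all have date of rank May 26, 2010, so the next rule applies.
Among Romero, Nguyen and Halvorsen, by date of commissioning (later first): Romero (18 Aug 2022) before Nguyen (18 Feb 2021) before Halvorsen (2 Nov 2014).
Farouk and Baptiste both have date of rank Jul 19, 2007, so the next rule applies.
Among Farouk and Baptiste, by date of commissioning (later first): Farouk (5 Jun 2007) before Baptiste (2 Oct 2004).
Achebe and Abara are each General, so the next rule applies.
Achebe and Abara both have date of rank May 3, 1997, so the next rule applies.
Among Achebe and Abara, by date of commissioning (later first): Achebe (16 Nov 2013) before Abara (18 Dec 2010).
Full order: Quinn, Romero, Nguyen, Halvorsen, Farouk, Baptiste, Achebe, Abara.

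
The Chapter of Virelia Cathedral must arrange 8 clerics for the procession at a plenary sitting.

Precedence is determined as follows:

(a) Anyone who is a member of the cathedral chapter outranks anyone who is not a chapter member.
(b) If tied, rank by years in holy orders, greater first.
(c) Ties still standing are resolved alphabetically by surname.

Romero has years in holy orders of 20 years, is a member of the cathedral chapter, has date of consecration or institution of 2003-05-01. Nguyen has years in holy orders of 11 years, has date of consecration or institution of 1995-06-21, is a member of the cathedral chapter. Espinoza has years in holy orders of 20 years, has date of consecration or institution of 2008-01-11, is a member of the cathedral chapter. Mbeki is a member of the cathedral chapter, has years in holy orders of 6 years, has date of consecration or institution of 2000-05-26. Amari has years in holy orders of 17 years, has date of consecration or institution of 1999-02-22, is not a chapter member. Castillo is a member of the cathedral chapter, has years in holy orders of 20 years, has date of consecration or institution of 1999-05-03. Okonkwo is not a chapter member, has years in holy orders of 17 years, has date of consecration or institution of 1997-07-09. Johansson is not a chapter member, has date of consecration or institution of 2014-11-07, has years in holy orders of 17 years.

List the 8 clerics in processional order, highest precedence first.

By the first rule: Castillo, Espinoza, Romero, Nguyen and Mbeki (each a member of the cathedral chapter); then Amari, Johansson and Okonkwo (each not a chapter member).
Among Castillo, Espinoza, Romero, Nguyen and Mbeki, by years in holy orders (higher first): Castillo, Espinoza and Romero (20 years) before Nguyen (11 years) before Mbeki (6 years).
Among Castillo, Espinoza and Romero, alphabetically by surname: Castillo before Espinoza before Romero.
Amari, Johansson and Okonkwo all have years in holy orders 17 years, so the next rule applies.
Among Amari, Johansson and Okonkwo, alphabetically by surname: Amari before Johansson before Okonkwo.
Full order: Castillo, Espinoza, Romero, Nguyen, Mbeki, Amari, Johansson, Okonkwo.

Castillo, Espinoza, Romero, Nguyen, Mbeki, Amari, Johansson, Okonkwo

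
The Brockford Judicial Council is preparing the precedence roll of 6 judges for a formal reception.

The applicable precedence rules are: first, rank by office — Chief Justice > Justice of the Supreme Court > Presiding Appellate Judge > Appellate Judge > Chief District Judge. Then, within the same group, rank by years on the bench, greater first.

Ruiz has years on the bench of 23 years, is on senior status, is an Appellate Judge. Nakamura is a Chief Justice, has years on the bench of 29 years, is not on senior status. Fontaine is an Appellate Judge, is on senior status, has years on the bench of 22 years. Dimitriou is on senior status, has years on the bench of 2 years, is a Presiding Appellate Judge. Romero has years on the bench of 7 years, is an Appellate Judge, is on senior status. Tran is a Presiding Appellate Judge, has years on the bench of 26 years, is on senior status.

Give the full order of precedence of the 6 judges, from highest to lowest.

By office: Nakamura (Chief Justice); then Tran and Dimitriou (Presiding Appellate Judge); then Ruiz, Fontaine and Romero (Appellate Judge).
Among Tran and Dimitriou, by years on the bench (higher first): Tran (26 years) before Dimitriou (2 years).
Among Ruiz, Fontaine and Romero, by years on the bench (higher first): Ruiz (23 years) before Fontaine (22 years) before Romero (7 years).
Full order: Nakamura, Tran, Dimitriou, Ruiz, Fontaine, Romero.

Nakamura, Tran, Dimitriou, Ruiz, Fontaine, Romero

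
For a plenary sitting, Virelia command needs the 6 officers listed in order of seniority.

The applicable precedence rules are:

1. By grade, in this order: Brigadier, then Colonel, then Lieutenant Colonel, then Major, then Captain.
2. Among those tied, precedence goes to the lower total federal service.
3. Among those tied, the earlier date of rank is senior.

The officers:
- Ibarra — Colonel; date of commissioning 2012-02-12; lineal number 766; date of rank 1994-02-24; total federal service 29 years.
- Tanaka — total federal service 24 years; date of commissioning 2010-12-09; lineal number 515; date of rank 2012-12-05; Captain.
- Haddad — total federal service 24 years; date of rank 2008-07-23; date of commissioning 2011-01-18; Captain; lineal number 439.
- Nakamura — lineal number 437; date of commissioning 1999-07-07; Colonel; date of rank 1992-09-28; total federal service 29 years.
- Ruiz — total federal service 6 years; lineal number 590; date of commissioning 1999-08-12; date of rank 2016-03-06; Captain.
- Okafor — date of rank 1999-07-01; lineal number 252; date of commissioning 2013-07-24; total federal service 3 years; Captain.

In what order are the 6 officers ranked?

By grade: Nakamura and Ibarra (Colonel); then Okafor, Ruiz, Haddad and Tanaka (Captain).
Nakamura and Ibarra both have total federal service 29 years, so the next rule applies.
Among Nakamura and Ibarra, by date of rank (earlier first): Nakamura (1992-09-28) before Ibarra (1994-02-24).
Among Okafor, Ruiz, Haddad and Tanaka, by total federal service (lower first): Okafor (3 years) before Ruiz (6 years) before Haddad and Tanaka (24 years).
Among Haddad and Tanaka, by date of rank (earlier first): Haddad (2008-07-23) before Tanaka (2012-12-05).
Full order: Nakamura, Ibarra, Okafor, Ruiz, Haddad, Tanaka.

Nakamura, Ibarra, Okafor, Ruiz, Haddad, Tanaka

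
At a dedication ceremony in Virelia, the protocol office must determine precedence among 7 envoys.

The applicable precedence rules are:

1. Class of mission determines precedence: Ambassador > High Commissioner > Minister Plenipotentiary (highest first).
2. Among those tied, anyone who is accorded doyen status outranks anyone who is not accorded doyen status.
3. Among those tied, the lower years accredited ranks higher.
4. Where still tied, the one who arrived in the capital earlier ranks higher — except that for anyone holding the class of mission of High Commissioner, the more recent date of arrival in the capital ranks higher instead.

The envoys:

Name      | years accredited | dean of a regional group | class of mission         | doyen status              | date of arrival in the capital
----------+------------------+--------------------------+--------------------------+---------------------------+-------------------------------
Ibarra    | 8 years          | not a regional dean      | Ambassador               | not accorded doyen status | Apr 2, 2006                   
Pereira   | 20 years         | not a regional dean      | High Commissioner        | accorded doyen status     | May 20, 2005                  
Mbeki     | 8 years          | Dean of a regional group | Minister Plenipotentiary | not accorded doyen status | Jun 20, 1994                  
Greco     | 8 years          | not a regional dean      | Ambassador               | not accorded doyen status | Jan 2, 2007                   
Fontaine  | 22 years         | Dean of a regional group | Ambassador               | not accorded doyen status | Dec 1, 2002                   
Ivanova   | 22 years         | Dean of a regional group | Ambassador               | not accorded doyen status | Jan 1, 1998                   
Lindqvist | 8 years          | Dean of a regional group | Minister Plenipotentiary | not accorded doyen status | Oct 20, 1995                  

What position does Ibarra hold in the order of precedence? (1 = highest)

By class of mission: Ibarra, Greco, Ivanova and Fontaine (Ambassador); then Pereira (High Commissioner); then Mbeki and Lindqvist (Minister Plenipotentiary).
Ibarra, Greco, Ivanova and Fontaine are each not accorded doyen status, so the next rule applies.
Among Ibarra, Greco, Ivanova and Fontaine, by years accredited (lower first): Ibarra and Greco (8 years) before Ivanova and Fontaine (22 years).
Among Ibarra and Greco, by date of arrival in the capital (earlier first): Ibarra (Apr 2, 2006) before Greco (Jan 2, 2007).
Among Ivanova and Fontaine, by date of arrival in the capital (earlier first): Ivanova (Jan 1, 1998) before Fontaine (Dec 1, 2002).
Mbeki and Lindqvist are each not accorded doyen status, so the next rule applies.
Mbeki and Lindqvist both have years accredited 8 years, so the next rule applies.
Among Mbeki and Lindqvist, by date of arrival in the capital (earlier first): Mbeki (Jun 20, 1994) before Lindqvist (Oct 20, 1995).
Order: Ibarra, Greco, Ivanova, Fontaine, Pereira, Mbeki, Lindqvist. So position 1.

1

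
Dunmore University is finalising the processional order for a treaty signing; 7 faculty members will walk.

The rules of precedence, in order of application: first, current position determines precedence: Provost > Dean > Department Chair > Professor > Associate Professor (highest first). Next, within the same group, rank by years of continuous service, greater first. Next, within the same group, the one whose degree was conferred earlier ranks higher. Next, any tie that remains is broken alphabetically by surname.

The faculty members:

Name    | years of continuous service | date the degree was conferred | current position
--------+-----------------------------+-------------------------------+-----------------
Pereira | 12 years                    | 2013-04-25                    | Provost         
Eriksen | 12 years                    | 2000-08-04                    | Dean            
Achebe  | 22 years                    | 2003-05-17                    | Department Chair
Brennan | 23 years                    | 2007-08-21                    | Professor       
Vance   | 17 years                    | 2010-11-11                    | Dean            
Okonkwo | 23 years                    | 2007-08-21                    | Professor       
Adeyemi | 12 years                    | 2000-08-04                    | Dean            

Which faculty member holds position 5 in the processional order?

Achebe

By current position: Pereira (Provost); then Vance, Adeyemi and Eriksen (Dean); then Achebe (Department Chair); then Brennan and Okonkwo (Professor).
Among Vance, Adeyemi and Eriksen, by years of continuous service (higher first): Vance (17 years) before Adeyemi and Eriksen (12 years).
Adeyemi and Eriksen both have date the degree was conferred 2000-08-04, so the next rule applies.
Among Adeyemi and Eriksen, alphabetically by surname: Adeyemi before Eriksen.
Brennan and Okonkwo both have years of continuous service 23 years, so the next rule applies.
Brennan and Okonkwo both have date the degree was conferred 2007-08-21, so the next rule applies.
Among Brennan and Okonkwo, alphabetically by surname: Brennan before Okonkwo.
Order: Pereira, Vance, Adeyemi, Eriksen, Achebe, Brennan, Okonkwo.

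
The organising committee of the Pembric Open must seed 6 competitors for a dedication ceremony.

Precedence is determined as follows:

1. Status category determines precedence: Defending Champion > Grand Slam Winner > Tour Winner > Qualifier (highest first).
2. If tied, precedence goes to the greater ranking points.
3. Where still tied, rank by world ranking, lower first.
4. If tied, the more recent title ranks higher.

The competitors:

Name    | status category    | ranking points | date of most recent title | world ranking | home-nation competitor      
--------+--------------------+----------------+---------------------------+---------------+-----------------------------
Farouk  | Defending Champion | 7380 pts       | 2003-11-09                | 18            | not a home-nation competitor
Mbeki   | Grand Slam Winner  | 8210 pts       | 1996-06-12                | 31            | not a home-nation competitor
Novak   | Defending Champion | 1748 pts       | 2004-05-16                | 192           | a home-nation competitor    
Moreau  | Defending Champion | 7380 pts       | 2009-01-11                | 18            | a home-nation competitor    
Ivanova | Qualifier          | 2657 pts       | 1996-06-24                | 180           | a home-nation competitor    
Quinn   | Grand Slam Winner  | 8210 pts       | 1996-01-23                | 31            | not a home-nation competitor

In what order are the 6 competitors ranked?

Moreau, Farouk, Novak, Mbeki, Quinn, Ivanova

By status category: Moreau, Farouk and Novak (Defending Champion); then Mbeki and Quinn (Grand Slam Winner); then Ivanova (Qualifier).
Among Moreau, Farouk and Novak, by ranking points (higher first): Moreau and Farouk (7380 pts) before Novak (1748 pts).
Moreau and Farouk both have world ranking 18, so the next rule applies.
Among Moreau and Farouk, by date of most recent title (later first): Moreau (2009-01-11) before Farouk (2003-11-09).
Mbeki and Quinn both have ranking points 8210 pts, so the next rule applies.
Mbeki and Quinn both have world ranking 31, so the next rule applies.
Among Mbeki and Quinn, by date of most recent title (later first): Mbeki (1996-06-12) before Quinn (1996-01-23).
Full order: Moreau, Farouk, Novak, Mbeki, Quinn, Ivanova.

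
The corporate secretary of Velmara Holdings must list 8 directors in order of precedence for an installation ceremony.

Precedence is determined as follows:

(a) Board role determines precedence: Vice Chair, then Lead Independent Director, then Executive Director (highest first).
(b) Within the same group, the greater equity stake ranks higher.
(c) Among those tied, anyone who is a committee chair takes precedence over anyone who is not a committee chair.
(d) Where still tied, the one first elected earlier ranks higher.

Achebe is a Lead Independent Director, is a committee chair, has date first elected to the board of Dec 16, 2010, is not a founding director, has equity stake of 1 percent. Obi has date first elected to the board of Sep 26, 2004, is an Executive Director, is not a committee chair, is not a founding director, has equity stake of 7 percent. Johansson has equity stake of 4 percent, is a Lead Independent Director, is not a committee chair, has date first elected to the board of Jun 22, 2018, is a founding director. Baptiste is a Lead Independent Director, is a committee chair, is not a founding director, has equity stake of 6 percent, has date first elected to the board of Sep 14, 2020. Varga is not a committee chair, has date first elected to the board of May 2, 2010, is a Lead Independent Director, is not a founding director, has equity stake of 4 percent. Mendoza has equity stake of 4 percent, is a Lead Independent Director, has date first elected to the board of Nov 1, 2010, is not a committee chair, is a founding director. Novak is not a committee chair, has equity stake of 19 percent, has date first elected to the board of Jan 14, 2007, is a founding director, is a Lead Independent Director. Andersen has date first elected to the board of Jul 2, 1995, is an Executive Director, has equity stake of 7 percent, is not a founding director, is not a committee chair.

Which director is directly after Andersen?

By board role: Novak, Baptiste, Varga, Mendoza, Johansson and Achebe (Lead Independent Director); then Andersen and Obi (Executive Director).
Among Novak, Baptiste, Varga, Mendoza, Johansson and Achebe, by equity stake (higher first): Novak (19 percent) before Baptiste (6 percent) before Varga, Mendoza and Johansson (4 percent) before Achebe (1 percent).
Varga, Mendoza and Johansson are each not a committee chair, so the next rule applies.
Among Varga, Mendoza and Johansson, by date first elected to the board (earlier first): Varga (May 2, 2010) before Mendoza (Nov 1, 2010) before Johansson (Jun 22, 2018).
Andersen and Obi both have equity stake 7 percent, so the next rule applies.
Andersen and Obi are each not a committee chair, so the next rule applies.
Among Andersen and Obi, by date first elected to the board (earlier first): Andersen (Jul 2, 1995) before Obi (Sep 26, 2004).
Order: Novak, Baptiste, Varga, Mendoza, Johansson, Achebe, Andersen, Obi.

Obi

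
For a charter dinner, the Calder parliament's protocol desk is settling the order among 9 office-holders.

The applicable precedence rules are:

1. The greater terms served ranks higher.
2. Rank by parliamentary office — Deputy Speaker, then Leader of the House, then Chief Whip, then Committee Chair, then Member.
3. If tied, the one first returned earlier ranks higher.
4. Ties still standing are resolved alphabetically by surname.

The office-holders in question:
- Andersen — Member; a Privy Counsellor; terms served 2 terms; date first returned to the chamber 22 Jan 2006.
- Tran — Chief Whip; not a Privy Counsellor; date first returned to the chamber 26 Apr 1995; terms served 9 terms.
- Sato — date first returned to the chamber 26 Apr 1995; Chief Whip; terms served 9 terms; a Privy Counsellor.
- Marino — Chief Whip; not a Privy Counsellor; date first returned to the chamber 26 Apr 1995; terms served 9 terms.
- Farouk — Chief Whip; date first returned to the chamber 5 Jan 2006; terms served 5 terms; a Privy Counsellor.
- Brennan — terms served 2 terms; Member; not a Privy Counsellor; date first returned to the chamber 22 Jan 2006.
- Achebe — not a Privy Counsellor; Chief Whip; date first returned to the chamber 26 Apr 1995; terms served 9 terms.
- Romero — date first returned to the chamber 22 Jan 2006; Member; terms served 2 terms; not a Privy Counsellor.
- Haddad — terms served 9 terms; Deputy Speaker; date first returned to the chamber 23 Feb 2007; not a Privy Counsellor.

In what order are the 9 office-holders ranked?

Haddad, Achebe, Marino, Sato, Tran, Farouk, Andersen, Brennan, Romero

By terms served (higher first): Haddad, Achebe, Marino, Sato and Tran (each 9 terms); then Farouk (5 terms); then Andersen, Brennan and Romero (each 2 terms).
Among Haddad, Achebe, Marino, Sato and Tran, by parliamentary office: Haddad (Deputy Speaker) before Achebe, Marino, Sato and Tran (Chief Whip).
Achebe, Marino, Sato and Tran all have date first returned to the chamber 26 Apr 1995, so the next rule applies.
Among Achebe, Marino, Sato and Tran, alphabetically by surname: Achebe before Marino before Sato before Tran.
Andersen, Brennan and Romero are each Member, so the next rule applies.
Andersen, Brennan and Romero all have date first returned to the chamber 22 Jan 2006, so the next rule applies.
Among Andersen, Brennan and Romero, alphabetically by surname: Andersen before Brennan before Romero.
Full order: Haddad, Achebe, Marino, Sato, Tran, Farouk, Andersen, Brennan, Romero.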